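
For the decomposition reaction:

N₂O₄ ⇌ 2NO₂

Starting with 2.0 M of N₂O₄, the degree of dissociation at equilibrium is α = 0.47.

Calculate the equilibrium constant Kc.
K_c = 3.3343

x = α·[A]₀ = 0.47 × 2.0 = 0.94 M dissociated.
At eq: [N₂O₄] = 2.0 − 0.94 = 1.06 M; [NO₂] = 2x = 1.88 M.
Kc = [NO₂]²/[N₂O₄] = (1.88)²/1.06 = 3.334.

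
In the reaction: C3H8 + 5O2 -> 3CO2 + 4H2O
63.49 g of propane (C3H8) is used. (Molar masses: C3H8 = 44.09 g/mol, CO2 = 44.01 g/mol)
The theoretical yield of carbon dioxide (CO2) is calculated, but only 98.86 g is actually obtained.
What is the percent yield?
Moles of C3H8 = 63.49 g ÷ 44.09 g/mol = 1.44001 mol
Mole ratio: 3 mol CO2 / 1 mol C3H8
Moles of CO2 = 1.44001 × (3/1) = 4.32003 mol
Theoretical yield = 4.32003 mol × 44.01 g/mol = 190.12 g
Actual yield = 98.86 g
Percent yield = (98.86 / 190.12) × 100% = 52.0%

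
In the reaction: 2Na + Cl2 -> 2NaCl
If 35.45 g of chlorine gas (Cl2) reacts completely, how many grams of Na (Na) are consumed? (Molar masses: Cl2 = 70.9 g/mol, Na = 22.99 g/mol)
Moles of Cl2 = 35.45 g ÷ 70.9 g/mol = 0.5 mol
Mole ratio: 2 mol Na / 1 mol Cl2
Moles of Na = 0.5 × (2/1) = 1 mol
Mass of Na = 1 mol × 22.99 g/mol = 22.99 g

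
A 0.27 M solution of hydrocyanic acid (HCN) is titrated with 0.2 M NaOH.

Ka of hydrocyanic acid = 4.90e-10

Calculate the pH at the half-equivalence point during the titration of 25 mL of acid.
pH = pKa = 9.31

At the half-equivalence point, [HA] = [A⁻], so by Henderson–Hasselbalch pH = pKa + log(1) = pKa.
pKa = −log(4.90e-10) = 9.31.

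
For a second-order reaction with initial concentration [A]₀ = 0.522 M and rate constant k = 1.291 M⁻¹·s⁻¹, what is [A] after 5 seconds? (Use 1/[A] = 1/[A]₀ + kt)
0.1195 M

1/[A] = 1/[A]₀ + k·t = 1/0.522 + (1.291)·(5) = 1.9157 + 6.4550 = 8.3707
[A] = 1/8.3707 = 0.1195 M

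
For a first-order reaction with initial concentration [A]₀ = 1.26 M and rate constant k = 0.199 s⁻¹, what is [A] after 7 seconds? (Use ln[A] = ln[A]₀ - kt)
0.3129 M

ln[A] = ln[A]₀ - k·t = ln(1.26) - (0.199)·(7) = 0.2311 - 1.3930 = -1.1619
[A] = e^(-1.1619) = 0.3129 M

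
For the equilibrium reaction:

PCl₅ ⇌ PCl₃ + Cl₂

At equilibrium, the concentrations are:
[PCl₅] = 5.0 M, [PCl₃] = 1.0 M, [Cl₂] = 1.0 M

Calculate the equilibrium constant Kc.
K_c = 0.2000

Kc = ([PCl₃] × [Cl₂]) / ([PCl₅])
   = ((1.0)·(1.0)) / ((5.0))
   = 1 / 5 = 0.2000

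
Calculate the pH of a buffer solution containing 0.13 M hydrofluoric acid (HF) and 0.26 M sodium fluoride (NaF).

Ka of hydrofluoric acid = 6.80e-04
pH = 3.47

pKa = -log(6.80e-04) = 3.17. pH = pKa + log([A⁻]/[HA]) = 3.17 + log(0.26/0.13)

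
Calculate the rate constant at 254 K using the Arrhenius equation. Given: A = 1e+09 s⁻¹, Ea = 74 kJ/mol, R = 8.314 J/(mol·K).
6.05e-07 s⁻¹

k = A·exp(-Ea/(R·T)) = 1e+09·exp(-74000/(8.314·254)) = 1e+09·exp(-35.0419) = 1e+09·6.0462e-16 = 6.05e-07 s⁻¹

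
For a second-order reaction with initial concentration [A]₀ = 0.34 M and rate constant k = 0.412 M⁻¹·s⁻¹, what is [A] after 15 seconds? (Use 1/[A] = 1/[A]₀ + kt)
0.1096 M

1/[A] = 1/[A]₀ + k·t = 1/0.34 + (0.412)·(15) = 2.9412 + 6.1800 = 9.1212
[A] = 1/9.1212 = 0.1096 M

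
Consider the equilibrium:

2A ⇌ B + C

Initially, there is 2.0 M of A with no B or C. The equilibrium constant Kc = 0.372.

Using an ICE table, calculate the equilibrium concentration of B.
[B] = 0.550 M

ICE: [A] = 2.0 − 2x, [B] = [C] = x.
Kc = x²/(2.0 − 2x)² = 0.372 ⇒ √Kc = x/(2.0 − 2x).
x = √0.372·2.0/(1 + 2√0.372) = 0.60992·2.0/2.2198 = 0.54952.
[B] = x = 0.550 M.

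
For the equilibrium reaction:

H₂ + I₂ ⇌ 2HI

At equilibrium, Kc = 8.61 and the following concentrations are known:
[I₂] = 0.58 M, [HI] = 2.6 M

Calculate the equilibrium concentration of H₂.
[H₂] = 1.3537 M

Kc = ([HI]^2) / ([H₂] × [I₂]) = 8.61
[H₂]^1 = (product terms)/(Kc · other reactant terms) = 6.76 / (8.61 · 0.58) = 1.3537
[H₂] = 1.3537 M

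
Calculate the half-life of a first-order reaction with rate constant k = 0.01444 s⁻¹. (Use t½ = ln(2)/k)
48.00 s

t½ = ln(2)/k = 0.6931/0.01444 = 48.00 s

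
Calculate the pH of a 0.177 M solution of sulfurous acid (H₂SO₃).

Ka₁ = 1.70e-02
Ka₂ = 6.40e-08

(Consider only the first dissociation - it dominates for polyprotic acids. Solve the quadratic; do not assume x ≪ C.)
pH = 1.33

x² + Ka₁·x − Ka₁·C = 0 with Ka₁ = 1.70e-02, C = 0.177.
x = (−Ka₁ + √(Ka₁² + 4·Ka₁·C))/2 = 4.7009e-02 M, so pH = 1.33.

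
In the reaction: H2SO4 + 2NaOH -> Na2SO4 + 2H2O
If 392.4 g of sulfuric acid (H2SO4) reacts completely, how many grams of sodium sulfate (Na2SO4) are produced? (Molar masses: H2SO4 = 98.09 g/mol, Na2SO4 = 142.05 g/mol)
Moles of H2SO4 = 392.4 g ÷ 98.09 g/mol = 4.00041 mol
Mole ratio: 1 mol Na2SO4 / 1 mol H2SO4
Moles of Na2SO4 = 4.00041 × (1/1) = 4.00041 mol
Mass of Na2SO4 = 4.00041 mol × 142.05 g/mol = 568.3 g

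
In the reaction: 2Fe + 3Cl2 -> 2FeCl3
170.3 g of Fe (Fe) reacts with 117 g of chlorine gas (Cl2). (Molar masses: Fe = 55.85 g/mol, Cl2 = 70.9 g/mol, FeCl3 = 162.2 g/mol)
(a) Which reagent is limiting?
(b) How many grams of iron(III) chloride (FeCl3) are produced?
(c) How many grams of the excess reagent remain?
(a) Cl2, (b) 178.4 g, (c) 108.9 g

Moles of Fe = 170.3 g ÷ 55.85 g/mol = 3.04924 mol
Moles of Cl2 = 117 g ÷ 70.9 g/mol = 1.65021 mol
Moles ÷ coefficient: Fe: 3.04924/2 = 1.525, Cl2: 1.65021/3 = 0.5501
(a) Cl2 has the smaller value, so Cl2 is the limiting reagent.
(b) Moles of FeCl3 = 1.65021 mol Cl2 × (2/3) = 1.10014 mol; mass = 1.10014 mol × 162.2 g/mol = 178.4 g
(c) Fe consumed = 1.65021 × (2/3) = 1.10014 mol; remaining = 3.04924 − 1.10014 = 1.9491 mol; mass = 1.9491 mol × 55.85 g/mol = 108.9 g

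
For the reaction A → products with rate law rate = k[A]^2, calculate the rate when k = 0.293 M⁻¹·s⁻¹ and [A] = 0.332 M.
0.0323 M/s

rate = k·[A]^2 = 0.293·(0.332)^2 = 0.293·0.110224 = 0.0323 M/s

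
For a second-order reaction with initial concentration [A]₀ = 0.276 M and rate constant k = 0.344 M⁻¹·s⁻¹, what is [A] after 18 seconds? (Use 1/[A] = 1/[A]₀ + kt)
0.1019 M

1/[A] = 1/[A]₀ + k·t = 1/0.276 + (0.344)·(18) = 3.6232 + 6.1920 = 9.8152
[A] = 1/9.8152 = 0.1019 M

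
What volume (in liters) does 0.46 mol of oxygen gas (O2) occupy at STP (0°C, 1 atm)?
At STP, 1 mol of gas occupies 22.4 L
Volume = 0.46 mol × 22.4 L/mol = 10.30 L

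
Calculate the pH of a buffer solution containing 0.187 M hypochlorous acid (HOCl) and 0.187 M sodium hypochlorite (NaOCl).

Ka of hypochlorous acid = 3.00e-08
pH = 7.52

pKa = -log(3.00e-08) = 7.52. pH = pKa + log([A⁻]/[HA]) = 7.52 + log(0.187/0.187)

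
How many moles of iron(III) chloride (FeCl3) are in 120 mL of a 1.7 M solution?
Moles = Molarity × Volume (L)
Moles = 1.7 M × 0.12 L = 0.204 mol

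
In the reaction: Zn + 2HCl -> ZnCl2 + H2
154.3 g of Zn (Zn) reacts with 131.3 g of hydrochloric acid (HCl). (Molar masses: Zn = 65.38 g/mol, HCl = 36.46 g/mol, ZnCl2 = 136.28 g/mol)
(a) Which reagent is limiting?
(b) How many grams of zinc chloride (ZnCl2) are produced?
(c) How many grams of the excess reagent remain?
(a) HCl, (b) 245.4 g, (c) 36.58 g

Moles of Zn = 154.3 g ÷ 65.38 g/mol = 2.36005 mol
Moles of HCl = 131.3 g ÷ 36.46 g/mol = 3.60121 mol
Moles ÷ coefficient: Zn: 2.36005/1 = 2.36, HCl: 3.60121/2 = 1.801
(a) HCl has the smaller value, so HCl is the limiting reagent.
(b) Moles of ZnCl2 = 3.60121 mol HCl × (1/2) = 1.8006 mol; mass = 1.8006 mol × 136.28 g/mol = 245.4 g
(c) Zn consumed = 3.60121 × (1/2) = 1.8006 mol; remaining = 2.36005 − 1.8006 = 0.559446 mol; mass = 0.559446 mol × 65.38 g/mol = 36.58 g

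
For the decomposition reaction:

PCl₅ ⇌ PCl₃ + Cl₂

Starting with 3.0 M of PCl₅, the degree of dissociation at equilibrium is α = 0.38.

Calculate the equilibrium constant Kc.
K_c = 0.6987

x = α·[A]₀ = 0.38 × 3.0 = 1.14 M dissociated.
At eq: [PCl₅] = 3.0 − 1.14 = 1.86 M; [PCl₃] = [Cl₂] = x = 1.14 M.
Kc = [PCl₃][Cl₂]/[PCl₅] = (1.14)²/1.86 = 0.6987.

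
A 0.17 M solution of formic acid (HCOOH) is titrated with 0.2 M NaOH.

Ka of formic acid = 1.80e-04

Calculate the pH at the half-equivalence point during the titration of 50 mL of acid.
pH = pKa = 3.74

At the half-equivalence point, [HA] = [A⁻], so by Henderson–Hasselbalch pH = pKa + log(1) = pKa.
pKa = −log(1.80e-04) = 3.74.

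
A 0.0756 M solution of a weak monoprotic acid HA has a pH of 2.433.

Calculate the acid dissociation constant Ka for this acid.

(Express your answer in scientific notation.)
K_a = 1.89e-04

[H⁺] = 10^(−pH) = 10^(−2.433) = 3.690e-03 M. For HA ⇌ H⁺ + A⁻, Ka = x²/(C − x) = (3.690e-03)²/(0.0756 − 3.690e-03) = 1.89e-04.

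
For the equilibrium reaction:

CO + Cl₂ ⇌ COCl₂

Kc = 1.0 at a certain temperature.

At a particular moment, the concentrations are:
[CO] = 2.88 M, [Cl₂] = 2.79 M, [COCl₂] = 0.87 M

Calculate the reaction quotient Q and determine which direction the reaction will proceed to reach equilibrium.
Q = 0.108, Q < K, reaction proceeds forward (toward products)

Q = ([COCl₂]) / ([CO] × [Cl₂])
  = ((0.87)) / ((2.88)·(2.79)) = 0.87/8.0352 = 0.1083
Since Q = 0.1083 < Kc = 1.0, the reaction proceeds forward (toward products) to reach equilibrium.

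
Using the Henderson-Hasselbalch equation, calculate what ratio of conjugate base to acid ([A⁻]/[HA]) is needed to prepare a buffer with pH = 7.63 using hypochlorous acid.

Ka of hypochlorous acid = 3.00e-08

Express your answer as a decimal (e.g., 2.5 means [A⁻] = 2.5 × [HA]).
[A⁻]/[HA] = 1.280

pKa = −log(3.00e-08) = 7.5229. pH = pKa + log([A⁻]/[HA]). 7.63 = 7.5229 + log(ratio). log(ratio) = 7.63 − 7.5229 = 0.1071. ratio = 10^(0.1071) = 1.280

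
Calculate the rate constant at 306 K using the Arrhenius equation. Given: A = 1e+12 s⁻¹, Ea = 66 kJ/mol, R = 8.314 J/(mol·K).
5.41e+00 s⁻¹

k = A·exp(-Ea/(R·T)) = 1e+12·exp(-66000/(8.314·306)) = 1e+12·exp(-25.9425) = 1e+12·5.4113e-12 = 5.41e+00 s⁻¹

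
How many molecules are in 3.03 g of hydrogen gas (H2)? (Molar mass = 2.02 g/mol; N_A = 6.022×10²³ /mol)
Moles = 3.03 g ÷ 2.02 g/mol = 1.5 mol
Molecules = 1.5 mol × 6.022×10²³ /mol = 9.033e+23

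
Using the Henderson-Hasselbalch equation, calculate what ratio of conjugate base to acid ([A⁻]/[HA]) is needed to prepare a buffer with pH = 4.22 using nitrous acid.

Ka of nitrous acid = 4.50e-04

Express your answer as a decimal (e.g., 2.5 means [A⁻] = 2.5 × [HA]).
[A⁻]/[HA] = 7.468

pKa = −log(4.50e-04) = 3.3468. pH = pKa + log([A⁻]/[HA]). 4.22 = 3.3468 + log(ratio). log(ratio) = 4.22 − 3.3468 = 0.8732. ratio = 10^(0.8732) = 7.468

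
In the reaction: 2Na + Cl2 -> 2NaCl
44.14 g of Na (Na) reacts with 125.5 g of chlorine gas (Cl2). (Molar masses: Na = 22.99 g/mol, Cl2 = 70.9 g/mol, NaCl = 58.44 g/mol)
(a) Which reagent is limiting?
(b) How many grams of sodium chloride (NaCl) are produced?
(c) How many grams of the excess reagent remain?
(a) Na, (b) 112.2 g, (c) 57.44 g

Moles of Na = 44.14 g ÷ 22.99 g/mol = 1.91997 mol
Moles of Cl2 = 125.5 g ÷ 70.9 g/mol = 1.7701 mol
Moles ÷ coefficient: Na: 1.91997/2 = 0.96, Cl2: 1.7701/1 = 1.77
(a) Na has the smaller value, so Na is the limiting reagent.
(b) Moles of NaCl = 1.91997 mol Na × (2/2) = 1.91997 mol; mass = 1.91997 mol × 58.44 g/mol = 112.2 g
(c) Cl2 consumed = 1.91997 × (1/2) = 0.959983 mol; remaining = 1.7701 − 0.959983 = 0.810116 mol; mass = 0.810116 mol × 70.9 g/mol = 57.44 g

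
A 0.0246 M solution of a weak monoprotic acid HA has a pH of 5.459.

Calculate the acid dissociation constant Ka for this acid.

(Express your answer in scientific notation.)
K_a = 4.91e-10

[H⁺] = 10^(−pH) = 10^(−5.459) = 3.475e-06 M. For HA ⇌ H⁺ + A⁻, Ka = x²/(C − x) = (3.475e-06)²/(0.0246 − 3.475e-06) = 4.91e-10.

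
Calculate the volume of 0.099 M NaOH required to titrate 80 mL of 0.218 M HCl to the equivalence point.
V_{base} = 176.2 mL

At equivalence: moles acid = moles base.
moles HCl = 0.218 M × 0.08 L = 0.01744 mol
V_NaOH = 0.01744 mol ÷ 0.099 M = 0.1762 L = 176.2 mL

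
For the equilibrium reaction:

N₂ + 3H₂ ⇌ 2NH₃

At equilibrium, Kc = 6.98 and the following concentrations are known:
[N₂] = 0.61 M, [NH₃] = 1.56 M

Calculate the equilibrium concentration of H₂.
[H₂] = 0.8299 M

Kc = ([NH₃]^2) / ([N₂] × [H₂]^3) = 6.98
[H₂]^3 = (product terms)/(Kc · other reactant terms) = 2.4336 / (6.98 · 0.61) = 0.57156
[H₂] = (0.57156)^(1/3) = 0.8299 M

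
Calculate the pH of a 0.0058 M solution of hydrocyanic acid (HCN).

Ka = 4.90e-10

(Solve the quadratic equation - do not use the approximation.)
pH = 5.77

x² + Ka×x - Ka×C = 0. Using quadratic formula: [H⁺] = 1.6856e-06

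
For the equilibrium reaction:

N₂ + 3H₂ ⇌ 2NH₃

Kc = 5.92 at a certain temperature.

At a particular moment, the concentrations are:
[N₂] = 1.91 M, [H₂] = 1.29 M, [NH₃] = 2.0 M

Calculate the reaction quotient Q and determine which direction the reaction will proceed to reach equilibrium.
Q = 0.976, Q < K, reaction proceeds forward (toward products)

Q = ([NH₃]^2) / ([N₂] × [H₂]^3)
  = ((2.0)^2) / ((1.91)·(1.29)^3) = 4/4.1002 = 0.9756
Since Q = 0.9756 < Kc = 5.92, the reaction proceeds forward (toward products) to reach equilibrium.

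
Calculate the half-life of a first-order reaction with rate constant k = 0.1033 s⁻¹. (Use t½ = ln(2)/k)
6.71 s

t½ = ln(2)/k = 0.6931/0.1033 = 6.71 s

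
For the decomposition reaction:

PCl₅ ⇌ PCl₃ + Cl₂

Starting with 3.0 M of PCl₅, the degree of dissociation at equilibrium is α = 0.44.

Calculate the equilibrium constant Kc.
K_c = 1.0371

x = α·[A]₀ = 0.44 × 3.0 = 1.32 M dissociated.
At eq: [PCl₅] = 3.0 − 1.32 = 1.68 M; [PCl₃] = [Cl₂] = x = 1.32 M.
Kc = [PCl₃][Cl₂]/[PCl₅] = (1.32)²/1.68 = 1.037.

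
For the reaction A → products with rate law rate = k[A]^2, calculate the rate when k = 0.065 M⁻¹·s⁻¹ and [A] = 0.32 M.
0.006656 M/s

rate = k·[A]^2 = 0.065·(0.32)^2 = 0.065·0.1024 = 0.006656 M/s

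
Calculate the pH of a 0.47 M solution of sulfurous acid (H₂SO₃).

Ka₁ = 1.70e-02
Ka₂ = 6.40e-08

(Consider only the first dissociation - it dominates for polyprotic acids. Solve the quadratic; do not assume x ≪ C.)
pH = 1.09

x² + Ka₁·x − Ka₁·C = 0 with Ka₁ = 1.70e-02, C = 0.47.
x = (−Ka₁ + √(Ka₁² + 4·Ka₁·C))/2 = 8.1290e-02 M, so pH = 1.09.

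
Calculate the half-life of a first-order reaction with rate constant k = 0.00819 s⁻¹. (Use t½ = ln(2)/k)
84.63 s

t½ = ln(2)/k = 0.6931/0.00819 = 84.63 s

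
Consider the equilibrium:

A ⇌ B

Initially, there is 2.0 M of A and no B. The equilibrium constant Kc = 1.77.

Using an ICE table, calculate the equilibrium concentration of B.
[B] = 1.278 M

ICE: [A] = 2.0 − x, [B] = x.
Kc = x/(2.0 − x) = 1.77 ⇒ x = 1.77·2.0/(1 + 1.77) = 3.54/2.77 = 1.278.
[B] = x = 1.278 M.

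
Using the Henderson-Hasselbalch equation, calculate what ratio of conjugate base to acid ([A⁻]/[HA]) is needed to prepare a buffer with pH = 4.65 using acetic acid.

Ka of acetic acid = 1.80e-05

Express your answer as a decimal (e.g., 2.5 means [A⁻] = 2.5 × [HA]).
[A⁻]/[HA] = 0.804

pKa = −log(1.80e-05) = 4.7447. pH = pKa + log([A⁻]/[HA]). 4.65 = 4.7447 + log(ratio). log(ratio) = 4.65 − 4.7447 = -0.0947. ratio = 10^(-0.0947) = 0.804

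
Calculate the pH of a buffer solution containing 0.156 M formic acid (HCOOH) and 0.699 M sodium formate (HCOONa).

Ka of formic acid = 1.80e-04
pH = 4.40

pKa = -log(1.80e-04) = 3.74. pH = pKa + log([A⁻]/[HA]) = 3.74 + log(0.699/0.156)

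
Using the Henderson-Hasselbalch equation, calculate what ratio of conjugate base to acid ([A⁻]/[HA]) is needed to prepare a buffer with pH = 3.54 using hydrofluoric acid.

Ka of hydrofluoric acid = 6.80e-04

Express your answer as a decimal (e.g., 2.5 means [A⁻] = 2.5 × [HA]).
[A⁻]/[HA] = 2.358

pKa = −log(6.80e-04) = 3.1675. pH = pKa + log([A⁻]/[HA]). 3.54 = 3.1675 + log(ratio). log(ratio) = 3.54 − 3.1675 = 0.3725. ratio = 10^(0.3725) = 2.358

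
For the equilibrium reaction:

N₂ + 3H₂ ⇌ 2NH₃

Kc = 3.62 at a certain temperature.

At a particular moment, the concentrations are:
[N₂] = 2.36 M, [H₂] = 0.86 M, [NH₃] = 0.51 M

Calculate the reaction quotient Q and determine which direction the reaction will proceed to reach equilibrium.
Q = 0.173, Q < K, reaction proceeds forward (toward products)

Q = ([NH₃]^2) / ([N₂] × [H₂]^3)
  = ((0.51)^2) / ((2.36)·(0.86)^3) = 0.2601/1.5011 = 0.1733
Since Q = 0.1733 < Kc = 3.62, the reaction proceeds forward (toward products) to reach equilibrium.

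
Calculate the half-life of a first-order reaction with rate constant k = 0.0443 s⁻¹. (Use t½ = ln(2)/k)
15.65 s

t½ = ln(2)/k = 0.6931/0.0443 = 15.65 s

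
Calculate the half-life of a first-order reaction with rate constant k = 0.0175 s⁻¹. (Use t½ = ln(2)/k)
39.61 s

t½ = ln(2)/k = 0.6931/0.0175 = 39.61 s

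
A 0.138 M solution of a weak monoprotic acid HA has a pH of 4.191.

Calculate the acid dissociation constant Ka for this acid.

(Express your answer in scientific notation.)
K_a = 3.01e-08

[H⁺] = 10^(−pH) = 10^(−4.191) = 6.442e-05 M. For HA ⇌ H⁺ + A⁻, Ka = x²/(C − x) = (6.442e-05)²/(0.138 − 6.442e-05) = 3.01e-08.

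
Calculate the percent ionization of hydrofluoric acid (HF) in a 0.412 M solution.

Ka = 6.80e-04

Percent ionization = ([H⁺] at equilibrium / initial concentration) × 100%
Percent ionization = 3.98%

Let x = [H⁺]. Ka = x²/(C - x) ⇒ x² + (6.80e-04)x - (6.80e-04)(0.412) = 0. x = 1.6401e-02. Percent = (1.6401e-02/0.412) × 100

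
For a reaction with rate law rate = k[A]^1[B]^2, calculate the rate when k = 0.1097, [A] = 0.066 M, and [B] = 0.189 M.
0.0002586 M/s

rate = k·[A]^1·[B]^2 = 0.1097·(0.066)^1·(0.189)^2 = 0.1097·0.066·0.035721 = 0.0002586 M/s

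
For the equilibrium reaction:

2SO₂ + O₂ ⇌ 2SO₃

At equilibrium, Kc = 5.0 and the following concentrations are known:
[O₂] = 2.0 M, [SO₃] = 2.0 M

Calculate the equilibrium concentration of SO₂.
[SO₂] = 0.6325 M

Kc = ([SO₃]^2) / ([SO₂]^2 × [O₂]) = 5.0
[SO₂]^2 = (product terms)/(Kc · other reactant terms) = 4 / (5.0 · 2) = 0.4
[SO₂] = (0.4)^(1/2) = 0.6325 M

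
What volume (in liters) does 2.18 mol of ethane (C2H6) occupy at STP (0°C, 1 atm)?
At STP, 1 mol of gas occupies 22.4 L
Volume = 2.18 mol × 22.4 L/mol = 48.83 L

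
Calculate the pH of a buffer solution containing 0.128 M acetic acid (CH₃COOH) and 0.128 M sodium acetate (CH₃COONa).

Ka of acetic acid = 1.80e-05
pH = 4.74

pKa = -log(1.80e-05) = 4.74. pH = pKa + log([A⁻]/[HA]) = 4.74 + log(0.128/0.128)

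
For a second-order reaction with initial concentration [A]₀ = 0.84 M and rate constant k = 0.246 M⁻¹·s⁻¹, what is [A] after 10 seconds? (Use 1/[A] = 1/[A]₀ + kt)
0.2739 M

1/[A] = 1/[A]₀ + k·t = 1/0.84 + (0.246)·(10) = 1.1905 + 2.4600 = 3.6505
[A] = 1/3.6505 = 0.2739 M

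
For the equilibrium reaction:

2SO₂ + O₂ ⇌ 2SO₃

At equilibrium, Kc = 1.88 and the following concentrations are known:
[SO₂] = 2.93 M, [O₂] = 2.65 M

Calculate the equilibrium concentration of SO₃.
[SO₃] = 6.5399 M

Kc = ([SO₃]^2) / ([SO₂]^2 × [O₂]) = 1.88
[SO₃]^2 = Kc · (reactant terms)/(other product terms) = 1.88 · 22.75 / 1 = 42.77
[SO₃] = (42.77)^(1/2) = 6.5399 M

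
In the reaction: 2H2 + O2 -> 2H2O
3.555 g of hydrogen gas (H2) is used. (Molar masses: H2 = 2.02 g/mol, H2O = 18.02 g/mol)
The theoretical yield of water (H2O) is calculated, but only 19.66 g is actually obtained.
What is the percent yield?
Moles of H2 = 3.555 g ÷ 2.02 g/mol = 1.7599 mol
Mole ratio: 2 mol H2O / 2 mol H2
Moles of H2O = 1.7599 × (2/2) = 1.7599 mol
Theoretical yield = 1.7599 mol × 18.02 g/mol = 31.713 g
Actual yield = 19.66 g
Percent yield = (19.66 / 31.713) × 100% = 62.0%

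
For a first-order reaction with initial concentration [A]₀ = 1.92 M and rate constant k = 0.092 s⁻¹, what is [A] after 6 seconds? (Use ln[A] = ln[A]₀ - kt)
1.1055 M

ln[A] = ln[A]₀ - k·t = ln(1.92) - (0.092)·(6) = 0.6523 - 0.5520 = 0.1003
[A] = e^(0.1003) = 1.1055 M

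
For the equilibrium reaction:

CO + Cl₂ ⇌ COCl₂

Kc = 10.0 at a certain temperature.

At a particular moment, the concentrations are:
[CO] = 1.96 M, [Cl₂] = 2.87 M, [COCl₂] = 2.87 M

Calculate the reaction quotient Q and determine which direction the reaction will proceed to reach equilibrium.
Q = 0.510, Q < K, reaction proceeds forward (toward products)

Q = ([COCl₂]) / ([CO] × [Cl₂])
  = ((2.87)) / ((1.96)·(2.87)) = 2.87/5.6252 = 0.5102
Since Q = 0.5102 < Kc = 10.0, the reaction proceeds forward (toward products) to reach equilibrium.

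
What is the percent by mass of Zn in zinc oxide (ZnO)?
Mass of Zn in formula = 65.38 × 1 = 65.38 g/mol
Molar mass = 81.38 g/mol
% Zn = (65.38/81.38) × 100% = 80.34%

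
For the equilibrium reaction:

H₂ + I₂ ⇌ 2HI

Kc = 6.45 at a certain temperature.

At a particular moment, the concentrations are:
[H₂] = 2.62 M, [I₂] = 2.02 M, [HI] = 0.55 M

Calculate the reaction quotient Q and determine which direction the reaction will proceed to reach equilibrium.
Q = 0.057, Q < K, reaction proceeds forward (toward products)

Q = ([HI]^2) / ([H₂] × [I₂])
  = ((0.55)^2) / ((2.62)·(2.02)) = 0.3025/5.2924 = 0.05716
Since Q = 0.05716 < Kc = 6.45, the reaction proceeds forward (toward products) to reach equilibrium.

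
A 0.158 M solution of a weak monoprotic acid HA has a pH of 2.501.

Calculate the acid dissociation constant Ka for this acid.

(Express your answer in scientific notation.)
K_a = 6.43e-05

[H⁺] = 10^(−pH) = 10^(−2.501) = 3.155e-03 M. For HA ⇌ H⁺ + A⁻, Ka = x²/(C − x) = (3.155e-03)²/(0.158 − 3.155e-03) = 6.43e-05.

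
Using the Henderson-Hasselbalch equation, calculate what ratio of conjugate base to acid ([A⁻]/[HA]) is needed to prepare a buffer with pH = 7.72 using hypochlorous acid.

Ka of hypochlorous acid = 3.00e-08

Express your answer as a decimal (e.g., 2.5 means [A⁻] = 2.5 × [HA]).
[A⁻]/[HA] = 1.574

pKa = −log(3.00e-08) = 7.5229. pH = pKa + log([A⁻]/[HA]). 7.72 = 7.5229 + log(ratio). log(ratio) = 7.72 − 7.5229 = 0.1971. ratio = 10^(0.1971) = 1.574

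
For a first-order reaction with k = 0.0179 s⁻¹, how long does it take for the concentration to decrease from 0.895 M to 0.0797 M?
135.11 s

From ln[A] = ln[A]₀ - k·t: t = ln([A]₀/[A])/k = ln(0.895/0.0797)/0.0179 = ln(11.2296)/0.0179 = 2.4186/0.0179 = 135.11 s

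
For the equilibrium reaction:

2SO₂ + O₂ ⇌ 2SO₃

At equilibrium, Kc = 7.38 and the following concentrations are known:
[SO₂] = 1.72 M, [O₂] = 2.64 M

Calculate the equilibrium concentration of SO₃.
[SO₃] = 7.5920 M

Kc = ([SO₃]^2) / ([SO₂]^2 × [O₂]) = 7.38
[SO₃]^2 = Kc · (reactant terms)/(other product terms) = 7.38 · 7.8102 / 1 = 57.639
[SO₃] = (57.639)^(1/2) = 7.5920 M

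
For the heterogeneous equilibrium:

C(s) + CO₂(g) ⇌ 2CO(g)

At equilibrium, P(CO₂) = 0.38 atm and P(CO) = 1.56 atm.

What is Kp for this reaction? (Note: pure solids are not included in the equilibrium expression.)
K_p = 6.404

Solid C is excluded.
Kp = P(CO)²/P(CO₂) = (1.56)²/0.38 = 2.434/0.38 = 6.404.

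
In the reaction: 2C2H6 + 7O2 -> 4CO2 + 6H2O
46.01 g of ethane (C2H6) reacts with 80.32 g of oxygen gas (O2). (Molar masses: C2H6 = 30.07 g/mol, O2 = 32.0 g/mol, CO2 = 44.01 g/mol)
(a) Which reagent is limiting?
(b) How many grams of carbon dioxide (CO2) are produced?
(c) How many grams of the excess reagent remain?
(a) O2, (b) 63.12 g, (c) 24.45 g

Moles of C2H6 = 46.01 g ÷ 30.07 g/mol = 1.5301 mol
Moles of O2 = 80.32 g ÷ 32.0 g/mol = 2.51 mol
Moles ÷ coefficient: C2H6: 1.5301/2 = 0.765, O2: 2.51/7 = 0.3586
(a) O2 has the smaller value, so O2 is the limiting reagent.
(b) Moles of CO2 = 2.51 mol O2 × (4/7) = 1.43429 mol; mass = 1.43429 mol × 44.01 g/mol = 63.12 g
(c) C2H6 consumed = 2.51 × (2/7) = 0.717143 mol; remaining = 1.5301 − 0.717143 = 0.812954 mol; mass = 0.812954 mol × 30.07 g/mol = 24.45 g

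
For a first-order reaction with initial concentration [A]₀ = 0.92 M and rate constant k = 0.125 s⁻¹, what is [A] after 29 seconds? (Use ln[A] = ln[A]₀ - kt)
0.0245 M

ln[A] = ln[A]₀ - k·t = ln(0.92) - (0.125)·(29) = -0.0834 - 3.6250 = -3.7084
[A] = e^(-3.7084) = 0.0245 M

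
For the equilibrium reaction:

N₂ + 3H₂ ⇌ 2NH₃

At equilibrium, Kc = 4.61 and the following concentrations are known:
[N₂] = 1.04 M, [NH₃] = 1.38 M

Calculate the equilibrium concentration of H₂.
[H₂] = 0.7351 M

Kc = ([NH₃]^2) / ([N₂] × [H₂]^3) = 4.61
[H₂]^3 = (product terms)/(Kc · other reactant terms) = 1.9044 / (4.61 · 1.04) = 0.39721
[H₂] = (0.39721)^(1/3) = 0.7351 M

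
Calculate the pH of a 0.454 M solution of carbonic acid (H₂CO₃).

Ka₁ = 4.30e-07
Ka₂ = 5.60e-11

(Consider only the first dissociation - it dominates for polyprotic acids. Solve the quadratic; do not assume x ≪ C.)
pH = 3.35

x² + Ka₁·x − Ka₁·C = 0 with Ka₁ = 4.30e-07, C = 0.454.
x = (−Ka₁ + √(Ka₁² + 4·Ka₁·C))/2 = 4.4162e-04 M, so pH = 3.35.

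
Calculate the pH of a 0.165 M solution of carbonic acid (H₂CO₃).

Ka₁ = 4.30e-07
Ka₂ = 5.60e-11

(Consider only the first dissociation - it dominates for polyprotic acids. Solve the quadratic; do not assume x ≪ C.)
pH = 3.57

x² + Ka₁·x − Ka₁·C = 0 with Ka₁ = 4.30e-07, C = 0.165.
x = (−Ka₁ + √(Ka₁² + 4·Ka₁·C))/2 = 2.6615e-04 M, so pH = 3.57.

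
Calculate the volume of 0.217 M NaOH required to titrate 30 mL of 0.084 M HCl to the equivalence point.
V_{base} = 11.6 mL

At equivalence: moles acid = moles base.
moles HCl = 0.084 M × 0.03 L = 0.00252 mol
V_NaOH = 0.00252 mol ÷ 0.217 M = 0.01161 L = 11.6 mL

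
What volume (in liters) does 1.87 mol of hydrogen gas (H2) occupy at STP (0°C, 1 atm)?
At STP, 1 mol of gas occupies 22.4 L
Volume = 1.87 mol × 22.4 L/mol = 41.89 L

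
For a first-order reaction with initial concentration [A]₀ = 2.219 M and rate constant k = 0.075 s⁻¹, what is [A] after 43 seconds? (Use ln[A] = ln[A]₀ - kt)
0.0882 M

ln[A] = ln[A]₀ - k·t = ln(2.219) - (0.075)·(43) = 0.7971 - 3.2250 = -2.4279
[A] = e^(-2.4279) = 0.0882 M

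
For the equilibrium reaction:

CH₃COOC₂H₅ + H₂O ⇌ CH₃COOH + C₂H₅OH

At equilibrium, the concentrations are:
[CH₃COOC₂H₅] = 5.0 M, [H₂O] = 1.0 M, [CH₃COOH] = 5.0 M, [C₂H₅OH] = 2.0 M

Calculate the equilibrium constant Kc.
K_c = 2.0000

Kc = ([CH₃COOH] × [C₂H₅OH]) / ([CH₃COOC₂H₅] × [H₂O])
   = ((5.0)·(2.0)) / ((5.0)·(1.0))
   = 10 / 5 = 2.0000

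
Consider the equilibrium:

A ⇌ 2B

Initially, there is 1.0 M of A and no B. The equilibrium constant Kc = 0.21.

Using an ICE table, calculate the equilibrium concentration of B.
[B] = 0.409 M

ICE: [A] = 1.0 − x, [B] = 2x.
Kc = (2x)²/(1.0 − x) = 0.21 ⇒ 4x² + 0.21x − 0.21 = 0.
x = (−0.21 + √(0.21² + 4·4·0.21))/(2·4) = (−0.21 + √3.4041)/8 = 0.20438.
[B] = 2x = 0.409 M.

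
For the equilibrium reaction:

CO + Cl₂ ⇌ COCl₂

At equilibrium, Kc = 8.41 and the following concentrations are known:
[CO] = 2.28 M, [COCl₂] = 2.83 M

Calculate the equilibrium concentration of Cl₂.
[Cl₂] = 0.1476 M

Kc = ([COCl₂]) / ([CO] × [Cl₂]) = 8.41
[Cl₂]^1 = (product terms)/(Kc · other reactant terms) = 2.83 / (8.41 · 2.28) = 0.14759
[Cl₂] = 0.1476 M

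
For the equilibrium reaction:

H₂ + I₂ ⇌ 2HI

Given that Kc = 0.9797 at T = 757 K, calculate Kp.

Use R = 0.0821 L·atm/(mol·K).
K_p = 0.9797

Δn = (moles gaseous products) − (moles gaseous reactants) = 0
T = 757 K; RT = 0.0821 × 757 = 62.1497
Kp = Kc·(RT)^Δn = 0.9797 × (62.1497)^0 = 0.9797 × 1 = 0.9797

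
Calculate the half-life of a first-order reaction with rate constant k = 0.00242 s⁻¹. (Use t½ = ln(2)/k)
286.42 s

t½ = ln(2)/k = 0.6931/0.00242 = 286.42 s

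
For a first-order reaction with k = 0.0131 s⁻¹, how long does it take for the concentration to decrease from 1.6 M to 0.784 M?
54.45 s

From ln[A] = ln[A]₀ - k·t: t = ln([A]₀/[A])/k = ln(1.6/0.784)/0.0131 = ln(2.0408)/0.0131 = 0.7133/0.0131 = 54.45 s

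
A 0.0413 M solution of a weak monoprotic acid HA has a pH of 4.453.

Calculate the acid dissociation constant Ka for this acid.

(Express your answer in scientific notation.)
K_a = 3.01e-08

[H⁺] = 10^(−pH) = 10^(−4.453) = 3.524e-05 M. For HA ⇌ H⁺ + A⁻, Ka = x²/(C − x) = (3.524e-05)²/(0.0413 − 3.524e-05) = 3.01e-08.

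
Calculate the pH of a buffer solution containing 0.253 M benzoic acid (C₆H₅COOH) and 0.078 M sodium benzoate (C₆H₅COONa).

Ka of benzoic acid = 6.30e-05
pH = 3.69

pKa = -log(6.30e-05) = 4.20. pH = pKa + log([A⁻]/[HA]) = 4.20 + log(0.078/0.253)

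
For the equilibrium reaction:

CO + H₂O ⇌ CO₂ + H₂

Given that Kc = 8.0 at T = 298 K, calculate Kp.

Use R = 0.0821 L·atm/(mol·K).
K_p = 8.0000

Δn = (moles gaseous products) − (moles gaseous reactants) = 0
T = 298 K; RT = 0.0821 × 298 = 24.4658
Kp = Kc·(RT)^Δn = 8.0 × (24.4658)^0 = 8.0 × 1 = 8.0000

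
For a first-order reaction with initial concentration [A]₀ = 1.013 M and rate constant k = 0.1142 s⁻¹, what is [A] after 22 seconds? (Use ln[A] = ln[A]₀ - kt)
0.0821 M

ln[A] = ln[A]₀ - k·t = ln(1.013) - (0.1142)·(22) = 0.0129 - 2.5124 = -2.4995
[A] = e^(-2.4995) = 0.0821 M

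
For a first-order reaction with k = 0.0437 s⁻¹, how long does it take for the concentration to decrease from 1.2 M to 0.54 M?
18.27 s

From ln[A] = ln[A]₀ - k·t: t = ln([A]₀/[A])/k = ln(1.2/0.54)/0.0437 = ln(2.2222)/0.0437 = 0.7985/0.0437 = 18.27 s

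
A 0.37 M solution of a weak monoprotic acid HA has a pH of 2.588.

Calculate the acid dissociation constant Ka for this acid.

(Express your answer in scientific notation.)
K_a = 1.81e-05

[H⁺] = 10^(−pH) = 10^(−2.588) = 2.582e-03 M. For HA ⇌ H⁺ + A⁻, Ka = x²/(C − x) = (2.582e-03)²/(0.37 − 2.582e-03) = 1.81e-05.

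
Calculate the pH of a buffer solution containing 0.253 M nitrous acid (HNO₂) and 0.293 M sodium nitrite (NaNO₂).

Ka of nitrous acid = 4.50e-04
pH = 3.41

pKa = -log(4.50e-04) = 3.35. pH = pKa + log([A⁻]/[HA]) = 3.35 + log(0.293/0.253)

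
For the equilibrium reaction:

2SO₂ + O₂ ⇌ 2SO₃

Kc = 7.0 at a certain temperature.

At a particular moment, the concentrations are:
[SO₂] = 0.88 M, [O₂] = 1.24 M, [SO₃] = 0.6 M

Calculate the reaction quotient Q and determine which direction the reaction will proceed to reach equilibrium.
Q = 0.375, Q < K, reaction proceeds forward (toward products)

Q = ([SO₃]^2) / ([SO₂]^2 × [O₂])
  = ((0.6)^2) / ((0.88)^2·(1.24)) = 0.36/0.96026 = 0.3749
Since Q = 0.3749 < Kc = 7.0, the reaction proceeds forward (toward products) to reach equilibrium.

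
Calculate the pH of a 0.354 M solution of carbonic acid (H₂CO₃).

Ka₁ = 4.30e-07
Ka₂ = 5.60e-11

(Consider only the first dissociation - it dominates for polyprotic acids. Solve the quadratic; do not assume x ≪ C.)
pH = 3.41

x² + Ka₁·x − Ka₁·C = 0 with Ka₁ = 4.30e-07, C = 0.354.
x = (−Ka₁ + √(Ka₁² + 4·Ka₁·C))/2 = 3.8994e-04 M, so pH = 3.41.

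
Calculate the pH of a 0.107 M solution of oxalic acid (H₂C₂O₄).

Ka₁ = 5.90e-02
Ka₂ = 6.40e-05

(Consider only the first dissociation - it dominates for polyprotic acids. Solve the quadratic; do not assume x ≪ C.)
pH = 1.26

x² + Ka₁·x − Ka₁·C = 0 with Ka₁ = 5.90e-02, C = 0.107.
x = (−Ka₁ + √(Ka₁² + 4·Ka₁·C))/2 = 5.5254e-02 M, so pH = 1.26.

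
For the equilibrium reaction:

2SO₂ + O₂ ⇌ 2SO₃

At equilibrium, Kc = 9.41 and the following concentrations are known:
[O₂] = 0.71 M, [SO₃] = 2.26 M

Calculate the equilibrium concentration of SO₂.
[SO₂] = 0.8743 M

Kc = ([SO₃]^2) / ([SO₂]^2 × [O₂]) = 9.41
[SO₂]^2 = (product terms)/(Kc · other reactant terms) = 5.1076 / (9.41 · 0.71) = 0.76448
[SO₂] = (0.76448)^(1/2) = 0.8743 M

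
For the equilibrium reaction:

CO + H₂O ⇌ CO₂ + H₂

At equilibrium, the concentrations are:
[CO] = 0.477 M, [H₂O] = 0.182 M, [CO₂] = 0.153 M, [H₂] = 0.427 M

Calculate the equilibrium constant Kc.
K_c = 0.7525

Kc = ([CO₂] × [H₂]) / ([CO] × [H₂O])
   = ((0.153)·(0.427)) / ((0.477)·(0.182))
   = 0.065331 / 0.086814 = 0.7525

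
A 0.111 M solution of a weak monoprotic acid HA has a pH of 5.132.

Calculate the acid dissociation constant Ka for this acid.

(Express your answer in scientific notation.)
K_a = 4.91e-10

[H⁺] = 10^(−pH) = 10^(−5.132) = 7.379e-06 M. For HA ⇌ H⁺ + A⁻, Ka = x²/(C − x) = (7.379e-06)²/(0.111 − 7.379e-06) = 4.91e-10.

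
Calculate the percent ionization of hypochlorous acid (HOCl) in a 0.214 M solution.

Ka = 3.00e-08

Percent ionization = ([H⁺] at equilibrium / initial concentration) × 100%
Percent ionization = 0.0374%

Let x = [H⁺]. Ka = x²/(C - x) ⇒ x² + (3.00e-08)x - (3.00e-08)(0.214) = 0. x = 8.0110e-05. Percent = (8.0110e-05/0.214) × 100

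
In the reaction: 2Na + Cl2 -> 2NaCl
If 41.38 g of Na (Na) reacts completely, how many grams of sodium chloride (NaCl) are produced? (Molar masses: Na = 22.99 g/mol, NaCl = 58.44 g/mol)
Moles of Na = 41.38 g ÷ 22.99 g/mol = 1.79991 mol
Mole ratio: 2 mol NaCl / 2 mol Na
Moles of NaCl = 1.79991 × (2/2) = 1.79991 mol
Mass of NaCl = 1.79991 mol × 58.44 g/mol = 105.2 g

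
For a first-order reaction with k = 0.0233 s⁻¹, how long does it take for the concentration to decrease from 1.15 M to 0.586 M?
28.94 s

From ln[A] = ln[A]₀ - k·t: t = ln([A]₀/[A])/k = ln(1.15/0.586)/0.0233 = ln(1.9625)/0.0233 = 0.6742/0.0233 = 28.94 s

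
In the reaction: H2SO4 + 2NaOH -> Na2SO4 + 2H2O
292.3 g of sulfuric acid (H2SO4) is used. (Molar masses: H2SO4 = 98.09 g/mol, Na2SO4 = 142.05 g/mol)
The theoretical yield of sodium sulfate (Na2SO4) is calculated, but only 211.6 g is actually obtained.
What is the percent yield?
Moles of H2SO4 = 292.3 g ÷ 98.09 g/mol = 2.97992 mol
Mole ratio: 1 mol Na2SO4 / 1 mol H2SO4
Moles of Na2SO4 = 2.97992 × (1/1) = 2.97992 mol
Theoretical yield = 2.97992 mol × 142.05 g/mol = 423.3 g
Actual yield = 211.6 g
Percent yield = (211.6 / 423.3) × 100% = 50.0%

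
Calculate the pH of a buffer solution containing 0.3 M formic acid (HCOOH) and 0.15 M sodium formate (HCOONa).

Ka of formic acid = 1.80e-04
pH = 3.44

pKa = -log(1.80e-04) = 3.74. pH = pKa + log([A⁻]/[HA]) = 3.74 + log(0.15/0.3)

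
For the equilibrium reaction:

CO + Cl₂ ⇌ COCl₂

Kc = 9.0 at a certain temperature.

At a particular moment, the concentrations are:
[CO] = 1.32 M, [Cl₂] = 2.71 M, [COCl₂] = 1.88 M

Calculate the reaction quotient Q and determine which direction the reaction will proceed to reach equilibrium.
Q = 0.526, Q < K, reaction proceeds forward (toward products)

Q = ([COCl₂]) / ([CO] × [Cl₂])
  = ((1.88)) / ((1.32)·(2.71)) = 1.88/3.5772 = 0.5256
Since Q = 0.5256 < Kc = 9.0, the reaction proceeds forward (toward products) to reach equilibrium.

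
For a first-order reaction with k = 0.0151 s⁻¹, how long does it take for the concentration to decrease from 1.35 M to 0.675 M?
45.90 s

From ln[A] = ln[A]₀ - k·t: t = ln([A]₀/[A])/k = ln(1.35/0.675)/0.0151 = ln(2.0000)/0.0151 = 0.6931/0.0151 = 45.90 s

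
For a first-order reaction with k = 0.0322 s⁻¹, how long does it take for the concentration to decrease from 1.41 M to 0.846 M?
15.86 s

From ln[A] = ln[A]₀ - k·t: t = ln([A]₀/[A])/k = ln(1.41/0.846)/0.0322 = ln(1.6667)/0.0322 = 0.5108/0.0322 = 15.86 s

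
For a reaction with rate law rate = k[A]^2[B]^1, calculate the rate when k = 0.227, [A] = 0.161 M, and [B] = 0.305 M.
0.001795 M/s

rate = k·[A]^2·[B]^1 = 0.227·(0.161)^2·(0.305)^1 = 0.227·0.025921·0.305 = 0.001795 M/s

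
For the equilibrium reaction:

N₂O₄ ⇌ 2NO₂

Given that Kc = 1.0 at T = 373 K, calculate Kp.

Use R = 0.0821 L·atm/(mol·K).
K_p = 30.6233

Δn = (moles gaseous products) − (moles gaseous reactants) = 1
T = 373 K; RT = 0.0821 × 373 = 30.6233
Kp = Kc·(RT)^Δn = 1.0 × (30.6233)^1 = 1.0 × 30.6233 = 30.6233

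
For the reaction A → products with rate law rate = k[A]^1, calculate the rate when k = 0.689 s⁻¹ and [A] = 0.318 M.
0.2191 M/s

rate = k·[A]^1 = 0.689·(0.318)^1 = 0.689·0.318 = 0.2191 M/s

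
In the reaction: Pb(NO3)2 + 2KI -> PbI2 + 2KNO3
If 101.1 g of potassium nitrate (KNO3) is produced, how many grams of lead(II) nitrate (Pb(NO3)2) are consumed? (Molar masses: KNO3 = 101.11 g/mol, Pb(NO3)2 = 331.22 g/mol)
Moles of KNO3 = 101.1 g ÷ 101.11 g/mol = 0.999901 mol
Mole ratio: 1 mol Pb(NO3)2 / 2 mol KNO3
Moles of Pb(NO3)2 = 0.999901 × (1/2) = 0.499951 mol
Mass of Pb(NO3)2 = 0.499951 mol × 331.22 g/mol = 165.6 g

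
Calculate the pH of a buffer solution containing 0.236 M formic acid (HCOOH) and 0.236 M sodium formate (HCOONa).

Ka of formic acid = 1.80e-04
pH = 3.74

pKa = -log(1.80e-04) = 3.74. pH = pKa + log([A⁻]/[HA]) = 3.74 + log(0.236/0.236)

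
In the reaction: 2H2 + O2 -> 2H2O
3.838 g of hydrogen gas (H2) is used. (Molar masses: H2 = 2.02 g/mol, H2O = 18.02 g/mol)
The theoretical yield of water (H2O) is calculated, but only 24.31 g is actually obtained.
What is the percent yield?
Moles of H2 = 3.838 g ÷ 2.02 g/mol = 1.9 mol
Mole ratio: 2 mol H2O / 2 mol H2
Moles of H2O = 1.9 × (2/2) = 1.9 mol
Theoretical yield = 1.9 mol × 18.02 g/mol = 34.238 g
Actual yield = 24.31 g
Percent yield = (24.31 / 34.238) × 100% = 71.0%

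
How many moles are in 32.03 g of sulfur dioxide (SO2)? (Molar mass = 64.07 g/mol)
Moles = 32.03 g ÷ 64.07 g/mol = 0.4999 mol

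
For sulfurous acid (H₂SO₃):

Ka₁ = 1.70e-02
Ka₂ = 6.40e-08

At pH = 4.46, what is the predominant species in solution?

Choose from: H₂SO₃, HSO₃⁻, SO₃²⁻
HSO₃⁻

pKa1 = 1.77, pKa2 = 7.19. Each pKa is the crossover between adjacent species; pH = 4.46 lies in the region where HSO₃⁻ predominates.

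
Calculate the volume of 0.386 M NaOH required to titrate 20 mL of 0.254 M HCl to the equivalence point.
V_{base} = 13.2 mL

At equivalence: moles acid = moles base.
moles HCl = 0.254 M × 0.02 L = 0.00508 mol
V_NaOH = 0.00508 mol ÷ 0.386 M = 0.01316 L = 13.2 mL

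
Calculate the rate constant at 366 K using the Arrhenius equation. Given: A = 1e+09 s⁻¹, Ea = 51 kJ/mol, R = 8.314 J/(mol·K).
5.26e+01 s⁻¹

k = A·exp(-Ea/(R·T)) = 1e+09·exp(-51000/(8.314·366)) = 1e+09·exp(-16.7602) = 1e+09·5.2619e-08 = 5.26e+01 s⁻¹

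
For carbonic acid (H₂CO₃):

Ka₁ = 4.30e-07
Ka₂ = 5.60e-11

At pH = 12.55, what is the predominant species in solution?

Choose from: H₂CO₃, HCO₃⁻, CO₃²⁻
CO₃²⁻

pKa1 = 6.37, pKa2 = 10.25. Each pKa is the crossover between adjacent species; pH = 12.55 lies in the region where CO₃²⁻ predominates.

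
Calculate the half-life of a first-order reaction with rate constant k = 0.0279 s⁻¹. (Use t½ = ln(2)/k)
24.84 s

t½ = ln(2)/k = 0.6931/0.0279 = 24.84 s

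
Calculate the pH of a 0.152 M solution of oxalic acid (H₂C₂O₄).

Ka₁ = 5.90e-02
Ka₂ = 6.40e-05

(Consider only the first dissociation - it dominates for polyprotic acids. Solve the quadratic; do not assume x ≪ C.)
pH = 1.16

x² + Ka₁·x − Ka₁·C = 0 with Ka₁ = 5.90e-02, C = 0.152.
x = (−Ka₁ + √(Ka₁² + 4·Ka₁·C))/2 = 6.9688e-02 M, so pH = 1.16.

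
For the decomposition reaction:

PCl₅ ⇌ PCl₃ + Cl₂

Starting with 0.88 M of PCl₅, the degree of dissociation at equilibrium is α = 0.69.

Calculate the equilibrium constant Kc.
K_c = 1.3515

x = α·[A]₀ = 0.69 × 0.88 = 0.6072 M dissociated.
At eq: [PCl₅] = 0.88 − 0.6072 = 0.2728 M; [PCl₃] = [Cl₂] = x = 0.6072 M.
Kc = [PCl₃][Cl₂]/[PCl₅] = (0.6072)²/0.2728 = 1.352.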